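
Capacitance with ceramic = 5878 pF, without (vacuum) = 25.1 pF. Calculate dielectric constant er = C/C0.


er = 5878 / 25.1 = 234.18

234.18


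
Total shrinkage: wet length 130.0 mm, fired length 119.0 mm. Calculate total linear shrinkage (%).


TS = (130.0 - 119.0) / 130.0 * 100 = 8.46%

8.46


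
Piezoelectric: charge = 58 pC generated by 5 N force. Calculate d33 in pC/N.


d33 = 58 / 5 = 11.6 pC/N

11.6


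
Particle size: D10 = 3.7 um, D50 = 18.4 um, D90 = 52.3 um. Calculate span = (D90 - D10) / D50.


Span = (52.3 - 3.7) / 18.4 = 48.6 / 18.4 = 2.641

2.641


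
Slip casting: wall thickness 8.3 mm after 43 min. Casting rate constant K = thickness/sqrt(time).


K = 8.3 / sqrt(43) = 8.3 / 6.5574 = 1.266 mm/min^0.5

1.266


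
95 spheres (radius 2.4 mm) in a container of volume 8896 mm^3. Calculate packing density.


V_sphere = 4/3*pi*2.4^3 = 57.9058 mm^3
Total V = 95*57.9058 = 5501.051 mm^3
PD = 5501.051 / 8896 = 0.618

0.618


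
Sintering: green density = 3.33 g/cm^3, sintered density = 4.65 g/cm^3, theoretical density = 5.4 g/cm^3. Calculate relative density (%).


Relative = 4.65 / 5.4 * 100 = 86.1%

86.1


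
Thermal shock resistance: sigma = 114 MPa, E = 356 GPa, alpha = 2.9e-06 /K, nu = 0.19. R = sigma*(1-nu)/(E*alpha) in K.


R = 114*(1-0.19)/(356*1000*2.9e-06) = 89 K

89


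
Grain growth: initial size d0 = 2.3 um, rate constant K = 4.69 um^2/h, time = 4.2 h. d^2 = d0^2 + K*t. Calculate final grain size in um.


d^2 = 2.3^2 + 4.69*4.2 = 24.988
d = sqrt(24.988) = 5.0 um

5.0


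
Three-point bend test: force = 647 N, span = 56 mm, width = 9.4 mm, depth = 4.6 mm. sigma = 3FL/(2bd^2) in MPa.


sigma = 3*647*56/(2*9.4*4.6^2) = 273.2 MPa

273.2


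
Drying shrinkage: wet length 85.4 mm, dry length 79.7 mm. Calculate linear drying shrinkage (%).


DS = (85.4 - 79.7) / 85.4 * 100 = 6.67%

6.67


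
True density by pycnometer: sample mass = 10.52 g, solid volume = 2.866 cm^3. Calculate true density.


TD = 10.52 / 2.866 = 3.671 g/cm^3

3.671


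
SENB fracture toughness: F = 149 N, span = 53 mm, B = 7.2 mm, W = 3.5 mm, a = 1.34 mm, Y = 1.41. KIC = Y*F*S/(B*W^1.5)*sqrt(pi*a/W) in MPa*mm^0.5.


KIC = 1.41*149*53/(7.2*3.5^1.5)*sqrt(pi*1.34/3.5) = 259.02

259.02


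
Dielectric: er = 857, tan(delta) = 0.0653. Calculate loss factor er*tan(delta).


Loss = 857 * 0.0653 = 55.962

55.962


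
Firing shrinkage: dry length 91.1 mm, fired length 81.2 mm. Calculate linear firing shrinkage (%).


FS = (91.1 - 81.2) / 91.1 * 100 = 10.87%

10.87


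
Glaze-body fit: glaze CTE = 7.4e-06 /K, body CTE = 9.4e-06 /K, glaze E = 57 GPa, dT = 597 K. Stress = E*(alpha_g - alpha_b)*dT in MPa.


Stress = 57*1000*(7.4e-06 - 9.4e-06)*597 = -68.1 MPa

-68.1


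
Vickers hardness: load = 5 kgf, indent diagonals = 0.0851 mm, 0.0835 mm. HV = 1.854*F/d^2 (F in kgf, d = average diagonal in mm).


d_avg = (0.0851+0.0835)/2 = 0.0843 mm
HV = 1.854*5/0.0843^2 = 1304

1304


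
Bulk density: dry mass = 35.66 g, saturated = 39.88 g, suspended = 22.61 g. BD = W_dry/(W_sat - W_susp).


BD = 35.66 / (39.88 - 22.61) = 35.66 / 17.27 = 2.065 g/cm^3

2.065


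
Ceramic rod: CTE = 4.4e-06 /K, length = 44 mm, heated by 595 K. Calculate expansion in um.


dL = 4.4e-06 * 44 * 595 * 1000 = 115.192 um

115.192


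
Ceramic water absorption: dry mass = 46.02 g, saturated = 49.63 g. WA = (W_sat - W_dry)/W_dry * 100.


WA = (49.63 - 46.02) / 46.02 * 100 = 7.84%

7.84


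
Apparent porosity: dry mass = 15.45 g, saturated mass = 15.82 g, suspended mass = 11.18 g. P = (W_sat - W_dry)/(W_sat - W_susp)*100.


P = (15.82 - 15.45) / (15.82 - 11.18) * 100 = 0.37 / 4.64 * 100 = 8.0%

8.0


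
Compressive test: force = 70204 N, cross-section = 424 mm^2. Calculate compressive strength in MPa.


CS = 70204 / 424 = 165.6 MPa

165.6


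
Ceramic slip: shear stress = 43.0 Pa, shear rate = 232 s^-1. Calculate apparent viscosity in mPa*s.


eta = tau/gamma * 1000 = 43.0/232 * 1000 = 185.3 mPa*s

185.3


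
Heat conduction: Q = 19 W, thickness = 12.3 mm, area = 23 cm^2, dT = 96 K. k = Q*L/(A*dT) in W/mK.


k = 19*12.3/1000/(23/10000*96) = 1.06 W/mK

1.06


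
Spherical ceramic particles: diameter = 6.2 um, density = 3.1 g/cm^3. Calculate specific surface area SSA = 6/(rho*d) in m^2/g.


SSA = 6 / (3.1 * 6.2) = 0.312 m^2/g

0.312


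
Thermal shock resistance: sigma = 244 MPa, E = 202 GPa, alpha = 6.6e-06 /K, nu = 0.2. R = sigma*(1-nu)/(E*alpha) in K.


R = 244*(1-0.2)/(202*1000*6.6e-06) = 146 K

146


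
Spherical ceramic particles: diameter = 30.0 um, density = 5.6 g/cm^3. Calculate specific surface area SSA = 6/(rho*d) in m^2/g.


SSA = 6 / (5.6 * 30.0) = 0.036 m^2/g

0.036


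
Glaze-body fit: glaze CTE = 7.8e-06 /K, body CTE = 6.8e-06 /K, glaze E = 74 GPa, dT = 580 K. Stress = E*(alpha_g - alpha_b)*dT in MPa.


Stress = 74*1000*(7.8e-06 - 6.8e-06)*580 = 42.9 MPa

42.9


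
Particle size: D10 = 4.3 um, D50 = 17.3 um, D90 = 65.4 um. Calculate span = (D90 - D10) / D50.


Span = (65.4 - 4.3) / 17.3 = 61.1 / 17.3 = 3.532

3.532


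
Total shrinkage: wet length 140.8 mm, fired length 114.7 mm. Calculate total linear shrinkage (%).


TS = (140.8 - 114.7) / 140.8 * 100 = 18.54%

18.54


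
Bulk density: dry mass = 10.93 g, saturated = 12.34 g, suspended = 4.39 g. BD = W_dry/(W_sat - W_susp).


BD = 10.93 / (12.34 - 4.39) = 10.93 / 7.95 = 1.375 g/cm^3

1.375


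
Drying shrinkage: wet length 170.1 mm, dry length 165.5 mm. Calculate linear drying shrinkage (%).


DS = (170.1 - 165.5) / 170.1 * 100 = 2.7%

2.7


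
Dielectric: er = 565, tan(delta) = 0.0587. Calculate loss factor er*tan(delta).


Loss = 565 * 0.0587 = 33.166

33.166


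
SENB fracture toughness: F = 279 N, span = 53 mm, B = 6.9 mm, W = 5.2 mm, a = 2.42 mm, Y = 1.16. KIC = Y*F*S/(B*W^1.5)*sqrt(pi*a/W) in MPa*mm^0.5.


KIC = 1.16*279*53/(6.9*5.2^1.5)*sqrt(pi*2.42/5.2) = 253.49

253.49


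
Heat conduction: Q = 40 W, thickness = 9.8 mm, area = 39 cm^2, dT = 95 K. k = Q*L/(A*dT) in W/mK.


k = 40*9.8/1000/(39/10000*95) = 1.06 W/mK

1.06


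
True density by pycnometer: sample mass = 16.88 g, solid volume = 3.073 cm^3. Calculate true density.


TD = 16.88 / 3.073 = 5.493 g/cm^3

5.493


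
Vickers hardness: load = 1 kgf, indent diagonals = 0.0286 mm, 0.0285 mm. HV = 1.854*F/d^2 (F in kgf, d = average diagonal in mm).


d_avg = (0.0286+0.0285)/2 = 0.02855 mm
HV = 1.854*1/0.02855^2 = 2275

2275


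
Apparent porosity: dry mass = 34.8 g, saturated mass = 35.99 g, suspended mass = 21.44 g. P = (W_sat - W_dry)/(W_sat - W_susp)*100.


P = (35.99 - 34.8) / (35.99 - 21.44) * 100 = 1.19 / 14.55 * 100 = 8.2%

8.2


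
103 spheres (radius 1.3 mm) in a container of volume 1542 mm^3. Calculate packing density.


V_sphere = 4/3*pi*1.3^3 = 9.2028 mm^3
Total V = 103*9.2028 = 947.8884 mm^3
PD = 947.8884 / 1542 = 0.615

0.615


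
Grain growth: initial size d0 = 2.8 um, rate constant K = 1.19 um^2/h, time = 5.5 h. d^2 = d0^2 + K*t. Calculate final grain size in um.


d^2 = 2.8^2 + 1.19*5.5 = 14.385
d = sqrt(14.385) = 3.79 um

3.79


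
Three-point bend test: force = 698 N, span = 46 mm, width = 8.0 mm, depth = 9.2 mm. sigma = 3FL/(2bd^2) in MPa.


sigma = 3*698*46/(2*8.0*9.2^2) = 71.1 MPa

71.1


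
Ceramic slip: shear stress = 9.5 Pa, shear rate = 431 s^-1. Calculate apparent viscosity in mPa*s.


eta = tau/gamma * 1000 = 9.5/431 * 1000 = 22.0 mPa*s

22.0


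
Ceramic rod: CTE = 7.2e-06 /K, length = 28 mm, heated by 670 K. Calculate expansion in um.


dL = 7.2e-06 * 28 * 670 * 1000 = 135.072 um

135.072


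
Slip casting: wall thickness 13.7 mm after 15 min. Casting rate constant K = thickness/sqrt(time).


K = 13.7 / sqrt(15) = 13.7 / 3.873 = 3.537 mm/min^0.5

3.537


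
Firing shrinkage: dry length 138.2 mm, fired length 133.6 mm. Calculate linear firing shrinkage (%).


FS = (138.2 - 133.6) / 138.2 * 100 = 3.33%

3.33


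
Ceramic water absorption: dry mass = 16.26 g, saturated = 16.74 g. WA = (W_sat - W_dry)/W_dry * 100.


WA = (16.74 - 16.26) / 16.26 * 100 = 2.95%

2.95


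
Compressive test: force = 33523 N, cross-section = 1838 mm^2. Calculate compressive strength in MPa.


CS = 33523 / 1838 = 18.2 MPa

18.2


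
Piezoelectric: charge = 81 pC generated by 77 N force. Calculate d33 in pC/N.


d33 = 81 / 77 = 1.1 pC/N

1.1


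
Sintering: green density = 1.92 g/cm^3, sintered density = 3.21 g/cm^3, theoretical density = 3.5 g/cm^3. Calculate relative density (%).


Relative = 3.21 / 3.5 * 100 = 91.7%

91.7


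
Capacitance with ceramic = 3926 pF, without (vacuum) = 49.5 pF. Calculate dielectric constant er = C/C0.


er = 3926 / 49.5 = 79.31

79.31


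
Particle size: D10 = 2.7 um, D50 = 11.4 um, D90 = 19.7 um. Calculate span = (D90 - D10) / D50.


Span = (19.7 - 2.7) / 11.4 = 17.0 / 11.4 = 1.491

1.491


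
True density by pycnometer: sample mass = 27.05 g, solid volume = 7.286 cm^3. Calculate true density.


TD = 27.05 / 7.286 = 3.713 g/cm^3

3.713


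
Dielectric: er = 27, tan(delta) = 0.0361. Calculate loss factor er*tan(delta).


Loss = 27 * 0.0361 = 0.975

0.975


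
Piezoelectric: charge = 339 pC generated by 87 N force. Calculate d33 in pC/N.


d33 = 339 / 87 = 3.9 pC/N

3.9


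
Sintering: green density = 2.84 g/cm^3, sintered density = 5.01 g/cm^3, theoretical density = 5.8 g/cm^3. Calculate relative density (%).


Relative = 5.01 / 5.8 * 100 = 86.4%

86.4


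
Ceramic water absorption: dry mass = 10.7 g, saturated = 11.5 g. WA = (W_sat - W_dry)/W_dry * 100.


WA = (11.5 - 10.7) / 10.7 * 100 = 7.48%

7.48


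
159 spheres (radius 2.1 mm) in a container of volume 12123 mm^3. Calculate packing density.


V_sphere = 4/3*pi*2.1^3 = 38.7924 mm^3
Total V = 159*38.7924 = 6167.9916 mm^3
PD = 6167.9916 / 12123 = 0.509

0.509


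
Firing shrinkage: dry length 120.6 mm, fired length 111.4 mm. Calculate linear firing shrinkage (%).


FS = (120.6 - 111.4) / 120.6 * 100 = 7.63%

7.63


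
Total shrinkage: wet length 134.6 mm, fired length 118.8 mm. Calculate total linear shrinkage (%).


TS = (134.6 - 118.8) / 134.6 * 100 = 11.74%

11.74


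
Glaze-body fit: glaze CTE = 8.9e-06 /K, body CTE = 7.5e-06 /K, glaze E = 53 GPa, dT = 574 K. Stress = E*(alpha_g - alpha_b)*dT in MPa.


Stress = 53*1000*(8.9e-06 - 7.5e-06)*574 = 42.6 MPa

42.6


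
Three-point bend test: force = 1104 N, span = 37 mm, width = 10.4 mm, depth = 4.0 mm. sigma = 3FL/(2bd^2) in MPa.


sigma = 3*1104*37/(2*10.4*4.0^2) = 368.2 MPa

368.2


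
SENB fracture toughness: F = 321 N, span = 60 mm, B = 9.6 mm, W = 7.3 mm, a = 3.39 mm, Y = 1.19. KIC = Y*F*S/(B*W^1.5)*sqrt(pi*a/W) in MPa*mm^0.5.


KIC = 1.19*321*60/(9.6*7.3^1.5)*sqrt(pi*3.39/7.3) = 146.2

146.2


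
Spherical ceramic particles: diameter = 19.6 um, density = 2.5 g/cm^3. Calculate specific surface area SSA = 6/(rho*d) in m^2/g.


SSA = 6 / (2.5 * 19.6) = 0.122 m^2/g

0.122


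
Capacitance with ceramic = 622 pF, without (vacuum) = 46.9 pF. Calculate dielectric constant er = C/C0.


er = 622 / 46.9 = 13.26

13.26


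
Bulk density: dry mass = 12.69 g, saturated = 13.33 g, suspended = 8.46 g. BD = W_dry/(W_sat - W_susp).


BD = 12.69 / (13.33 - 8.46) = 12.69 / 4.87 = 2.606 g/cm^3

2.606


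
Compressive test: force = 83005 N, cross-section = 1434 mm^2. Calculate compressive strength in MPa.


CS = 83005 / 1434 = 57.9 MPa

57.9


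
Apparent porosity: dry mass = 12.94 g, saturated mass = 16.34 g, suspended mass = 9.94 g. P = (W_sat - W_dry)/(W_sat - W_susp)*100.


P = (16.34 - 12.94) / (16.34 - 9.94) * 100 = 3.4 / 6.4 * 100 = 53.1%

53.1


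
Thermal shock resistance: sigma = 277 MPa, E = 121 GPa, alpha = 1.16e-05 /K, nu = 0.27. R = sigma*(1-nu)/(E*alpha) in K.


R = 277*(1-0.27)/(121*1000*1.16e-05) = 144 K

144


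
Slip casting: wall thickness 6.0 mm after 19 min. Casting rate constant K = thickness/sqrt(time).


K = 6.0 / sqrt(19) = 6.0 / 4.3589 = 1.376 mm/min^0.5

1.376


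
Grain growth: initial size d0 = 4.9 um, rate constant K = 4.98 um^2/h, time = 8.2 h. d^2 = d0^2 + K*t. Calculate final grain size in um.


d^2 = 4.9^2 + 4.98*8.2 = 64.846
d = sqrt(64.846) = 8.05 um

8.05


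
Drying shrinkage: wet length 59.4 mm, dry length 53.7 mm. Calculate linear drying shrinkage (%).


DS = (59.4 - 53.7) / 59.4 * 100 = 9.6%

9.6


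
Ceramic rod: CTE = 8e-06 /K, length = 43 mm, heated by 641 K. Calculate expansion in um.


dL = 8e-06 * 43 * 641 * 1000 = 220.504 um

220.504


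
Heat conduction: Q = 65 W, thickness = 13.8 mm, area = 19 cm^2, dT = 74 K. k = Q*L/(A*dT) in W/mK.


k = 65*13.8/1000/(19/10000*74) = 6.38 W/mK

6.38


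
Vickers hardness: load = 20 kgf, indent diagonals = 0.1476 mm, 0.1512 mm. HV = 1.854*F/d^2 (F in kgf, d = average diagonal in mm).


d_avg = (0.1476+0.1512)/2 = 0.1494 mm
HV = 1.854*20/0.1494^2 = 1661

1661


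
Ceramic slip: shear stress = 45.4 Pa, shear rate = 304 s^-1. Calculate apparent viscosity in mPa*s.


eta = tau/gamma * 1000 = 45.4/304 * 1000 = 149.3 mPa*s

149.3


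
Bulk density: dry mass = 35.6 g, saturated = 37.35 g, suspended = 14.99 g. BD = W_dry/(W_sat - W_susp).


BD = 35.6 / (37.35 - 14.99) = 35.6 / 22.36 = 1.592 g/cm^3

1.592


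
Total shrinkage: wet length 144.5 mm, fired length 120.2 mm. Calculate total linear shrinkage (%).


TS = (144.5 - 120.2) / 144.5 * 100 = 16.82%

16.82


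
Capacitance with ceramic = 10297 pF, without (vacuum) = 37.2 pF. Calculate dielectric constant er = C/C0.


er = 10297 / 37.2 = 276.8

276.8


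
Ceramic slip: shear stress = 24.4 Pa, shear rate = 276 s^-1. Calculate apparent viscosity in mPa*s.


eta = tau/gamma * 1000 = 24.4/276 * 1000 = 88.4 mPa*s

88.4


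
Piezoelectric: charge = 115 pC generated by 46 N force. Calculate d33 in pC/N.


d33 = 115 / 46 = 2.5 pC/N

2.5


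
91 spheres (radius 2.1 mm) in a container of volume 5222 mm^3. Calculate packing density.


V_sphere = 4/3*pi*2.1^3 = 38.7924 mm^3
Total V = 91*38.7924 = 3530.1084 mm^3
PD = 3530.1084 / 5222 = 0.676

0.676


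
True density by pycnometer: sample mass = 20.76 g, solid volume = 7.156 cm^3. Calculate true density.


TD = 20.76 / 7.156 = 2.901 g/cm^3

2.901


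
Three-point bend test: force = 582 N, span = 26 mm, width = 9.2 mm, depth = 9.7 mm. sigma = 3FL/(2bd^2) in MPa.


sigma = 3*582*26/(2*9.2*9.7^2) = 26.2 MPa

26.2


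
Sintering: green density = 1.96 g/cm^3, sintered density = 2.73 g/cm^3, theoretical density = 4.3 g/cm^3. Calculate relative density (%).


Relative = 2.73 / 4.3 * 100 = 63.5%

63.5


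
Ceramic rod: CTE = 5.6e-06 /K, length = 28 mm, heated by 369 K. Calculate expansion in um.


dL = 5.6e-06 * 28 * 369 * 1000 = 57.859 um

57.859


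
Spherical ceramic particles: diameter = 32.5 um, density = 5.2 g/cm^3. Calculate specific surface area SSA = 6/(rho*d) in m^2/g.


SSA = 6 / (5.2 * 32.5) = 0.036 m^2/g

0.036


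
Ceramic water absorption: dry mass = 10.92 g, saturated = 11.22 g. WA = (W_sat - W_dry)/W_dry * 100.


WA = (11.22 - 10.92) / 10.92 * 100 = 2.75%

2.75


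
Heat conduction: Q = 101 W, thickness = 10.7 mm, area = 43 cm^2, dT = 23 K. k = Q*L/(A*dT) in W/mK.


k = 101*10.7/1000/(43/10000*23) = 10.93 W/mK

10.93


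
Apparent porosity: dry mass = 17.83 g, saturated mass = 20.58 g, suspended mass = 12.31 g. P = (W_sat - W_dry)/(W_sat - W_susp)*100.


P = (20.58 - 17.83) / (20.58 - 12.31) * 100 = 2.75 / 8.27 * 100 = 33.3%

33.3


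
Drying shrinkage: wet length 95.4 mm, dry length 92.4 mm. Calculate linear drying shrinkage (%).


DS = (95.4 - 92.4) / 95.4 * 100 = 3.14%

3.14


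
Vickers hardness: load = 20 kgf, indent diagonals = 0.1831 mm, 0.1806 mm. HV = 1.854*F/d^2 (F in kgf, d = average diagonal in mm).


d_avg = (0.1831+0.1806)/2 = 0.18185 mm
HV = 1.854*20/0.18185^2 = 1121

1121


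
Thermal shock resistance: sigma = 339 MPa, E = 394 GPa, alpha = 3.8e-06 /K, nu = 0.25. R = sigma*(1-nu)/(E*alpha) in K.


R = 339*(1-0.25)/(394*1000*3.8e-06) = 170 K

170


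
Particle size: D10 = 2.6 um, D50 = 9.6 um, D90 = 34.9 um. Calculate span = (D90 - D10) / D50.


Span = (34.9 - 2.6) / 9.6 = 32.3 / 9.6 = 3.365

3.365


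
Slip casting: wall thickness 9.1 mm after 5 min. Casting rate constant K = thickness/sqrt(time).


K = 9.1 / sqrt(5) = 9.1 / 2.2361 = 4.07 mm/min^0.5

4.07


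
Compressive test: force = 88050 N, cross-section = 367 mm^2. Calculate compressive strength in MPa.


CS = 88050 / 367 = 239.9 MPa

239.9


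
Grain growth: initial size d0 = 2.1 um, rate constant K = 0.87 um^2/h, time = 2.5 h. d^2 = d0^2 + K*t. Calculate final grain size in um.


d^2 = 2.1^2 + 0.87*2.5 = 6.585
d = sqrt(6.585) = 2.57 um

2.57


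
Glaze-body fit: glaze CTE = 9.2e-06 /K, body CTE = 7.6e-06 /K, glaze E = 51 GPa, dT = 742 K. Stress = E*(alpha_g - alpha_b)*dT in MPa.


Stress = 51*1000*(9.2e-06 - 7.6e-06)*742 = 60.5 MPa

60.5


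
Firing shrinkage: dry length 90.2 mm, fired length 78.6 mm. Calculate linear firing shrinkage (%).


FS = (90.2 - 78.6) / 90.2 * 100 = 12.86%

12.86


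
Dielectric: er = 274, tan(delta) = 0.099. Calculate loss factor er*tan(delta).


Loss = 274 * 0.099 = 27.126

27.126


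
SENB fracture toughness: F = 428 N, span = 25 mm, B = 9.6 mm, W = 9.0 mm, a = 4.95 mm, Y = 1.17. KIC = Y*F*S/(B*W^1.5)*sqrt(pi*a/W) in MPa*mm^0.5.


KIC = 1.17*428*25/(9.6*9.0^1.5)*sqrt(pi*4.95/9.0) = 63.49

63.49


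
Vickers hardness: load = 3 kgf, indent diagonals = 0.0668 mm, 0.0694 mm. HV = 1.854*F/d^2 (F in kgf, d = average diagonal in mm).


d_avg = (0.0668+0.0694)/2 = 0.0681 mm
HV = 1.854*3/0.0681^2 = 1199

1199


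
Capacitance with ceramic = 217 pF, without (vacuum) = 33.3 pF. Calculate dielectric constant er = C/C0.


er = 217 / 33.3 = 6.52

6.52


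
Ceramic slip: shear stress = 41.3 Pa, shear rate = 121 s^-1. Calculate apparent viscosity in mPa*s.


eta = tau/gamma * 1000 = 41.3/121 * 1000 = 341.3 mPa*s

341.3


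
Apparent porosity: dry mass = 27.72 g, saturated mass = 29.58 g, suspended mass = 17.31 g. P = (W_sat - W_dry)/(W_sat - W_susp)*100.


P = (29.58 - 27.72) / (29.58 - 17.31) * 100 = 1.86 / 12.27 * 100 = 15.2%

15.2


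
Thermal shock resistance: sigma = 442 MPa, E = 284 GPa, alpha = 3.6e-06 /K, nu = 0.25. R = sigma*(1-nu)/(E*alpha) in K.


R = 442*(1-0.25)/(284*1000*3.6e-06) = 324 K

324


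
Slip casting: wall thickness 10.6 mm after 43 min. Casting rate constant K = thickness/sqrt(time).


K = 10.6 / sqrt(43) = 10.6 / 6.5574 = 1.616 mm/min^0.5

1.616


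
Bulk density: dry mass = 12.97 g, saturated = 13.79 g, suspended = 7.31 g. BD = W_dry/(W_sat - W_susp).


BD = 12.97 / (13.79 - 7.31) = 12.97 / 6.48 = 2.002 g/cm^3

2.002


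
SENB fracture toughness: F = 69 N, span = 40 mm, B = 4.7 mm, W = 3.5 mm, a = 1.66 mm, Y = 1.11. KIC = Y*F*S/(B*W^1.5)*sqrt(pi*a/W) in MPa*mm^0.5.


KIC = 1.11*69*40/(4.7*3.5^1.5)*sqrt(pi*1.66/3.5) = 121.51

121.51


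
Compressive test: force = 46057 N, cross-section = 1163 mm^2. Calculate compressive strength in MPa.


CS = 46057 / 1163 = 39.6 MPa

39.6


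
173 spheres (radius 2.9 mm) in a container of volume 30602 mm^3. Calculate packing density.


V_sphere = 4/3*pi*2.9^3 = 102.1604 mm^3
Total V = 173*102.1604 = 17673.7492 mm^3
PD = 17673.7492 / 30602 = 0.578

0.578


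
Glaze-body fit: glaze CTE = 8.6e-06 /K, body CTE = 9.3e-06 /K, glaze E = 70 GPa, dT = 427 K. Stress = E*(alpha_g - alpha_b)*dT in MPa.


Stress = 70*1000*(8.6e-06 - 9.3e-06)*427 = -20.9 MPa

-20.9


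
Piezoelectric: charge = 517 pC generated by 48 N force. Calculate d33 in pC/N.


d33 = 517 / 48 = 10.8 pC/N

10.8


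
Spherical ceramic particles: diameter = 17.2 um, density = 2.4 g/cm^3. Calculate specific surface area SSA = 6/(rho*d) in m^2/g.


SSA = 6 / (2.4 * 17.2) = 0.145 m^2/g

0.145


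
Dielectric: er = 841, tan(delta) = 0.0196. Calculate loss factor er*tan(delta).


Loss = 841 * 0.0196 = 16.484

16.484


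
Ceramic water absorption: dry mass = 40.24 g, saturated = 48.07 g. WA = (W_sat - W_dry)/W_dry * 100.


WA = (48.07 - 40.24) / 40.24 * 100 = 19.46%

19.46


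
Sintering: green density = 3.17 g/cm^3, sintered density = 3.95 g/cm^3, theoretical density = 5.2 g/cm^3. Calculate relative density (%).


Relative = 3.95 / 5.2 * 100 = 76.0%

76.0


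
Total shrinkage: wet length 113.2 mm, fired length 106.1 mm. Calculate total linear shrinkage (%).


TS = (113.2 - 106.1) / 113.2 * 100 = 6.27%

6.27


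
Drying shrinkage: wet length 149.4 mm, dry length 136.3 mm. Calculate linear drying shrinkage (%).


DS = (149.4 - 136.3) / 149.4 * 100 = 8.77%

8.77


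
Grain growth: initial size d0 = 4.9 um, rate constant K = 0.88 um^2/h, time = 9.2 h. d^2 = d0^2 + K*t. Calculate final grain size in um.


d^2 = 4.9^2 + 0.88*9.2 = 32.106
d = sqrt(32.106) = 5.67 um

5.67


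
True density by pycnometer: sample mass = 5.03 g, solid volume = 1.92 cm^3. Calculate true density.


TD = 5.03 / 1.92 = 2.62 g/cm^3

2.62


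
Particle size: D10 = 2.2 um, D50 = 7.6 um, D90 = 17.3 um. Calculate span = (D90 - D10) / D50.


Span = (17.3 - 2.2) / 7.6 = 15.1 / 7.6 = 1.987

1.987


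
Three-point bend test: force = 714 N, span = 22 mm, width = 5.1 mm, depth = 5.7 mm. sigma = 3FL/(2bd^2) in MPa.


sigma = 3*714*22/(2*5.1*5.7^2) = 142.2 MPa

142.2


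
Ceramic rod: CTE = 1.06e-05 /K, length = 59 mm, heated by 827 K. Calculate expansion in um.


dL = 1.06e-05 * 59 * 827 * 1000 = 517.206 um

517.206


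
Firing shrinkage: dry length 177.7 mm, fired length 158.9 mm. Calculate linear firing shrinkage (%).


FS = (177.7 - 158.9) / 177.7 * 100 = 10.58%

10.58


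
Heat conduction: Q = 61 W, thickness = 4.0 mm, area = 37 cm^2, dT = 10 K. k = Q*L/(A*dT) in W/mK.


k = 61*4.0/1000/(37/10000*10) = 6.59 W/mK

6.59


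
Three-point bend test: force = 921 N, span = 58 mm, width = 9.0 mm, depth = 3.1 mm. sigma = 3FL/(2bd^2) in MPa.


sigma = 3*921*58/(2*9.0*3.1^2) = 926.4 MPa

926.4


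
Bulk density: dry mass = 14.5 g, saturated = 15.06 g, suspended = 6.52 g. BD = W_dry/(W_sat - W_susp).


BD = 14.5 / (15.06 - 6.52) = 14.5 / 8.54 = 1.698 g/cm^3

1.698


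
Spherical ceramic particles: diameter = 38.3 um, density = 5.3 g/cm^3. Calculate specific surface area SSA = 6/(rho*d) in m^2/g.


SSA = 6 / (5.3 * 38.3) = 0.03 m^2/g

0.03


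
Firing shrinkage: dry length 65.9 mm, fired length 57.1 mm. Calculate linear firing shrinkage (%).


FS = (65.9 - 57.1) / 65.9 * 100 = 13.35%

13.35


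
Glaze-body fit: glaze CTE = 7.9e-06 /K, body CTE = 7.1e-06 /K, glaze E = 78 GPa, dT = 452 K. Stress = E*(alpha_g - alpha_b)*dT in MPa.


Stress = 78*1000*(7.9e-06 - 7.1e-06)*452 = 28.2 MPa

28.2


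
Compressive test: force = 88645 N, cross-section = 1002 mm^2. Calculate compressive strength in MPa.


CS = 88645 / 1002 = 88.5 MPa

88.5


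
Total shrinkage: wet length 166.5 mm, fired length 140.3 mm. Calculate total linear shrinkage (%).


TS = (166.5 - 140.3) / 166.5 * 100 = 15.74%

15.74


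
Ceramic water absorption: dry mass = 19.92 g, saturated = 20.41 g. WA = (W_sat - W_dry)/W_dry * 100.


WA = (20.41 - 19.92) / 19.92 * 100 = 2.46%

2.46


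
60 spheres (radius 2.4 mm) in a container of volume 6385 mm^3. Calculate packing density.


V_sphere = 4/3*pi*2.4^3 = 57.9058 mm^3
Total V = 60*57.9058 = 3474.348 mm^3
PD = 3474.348 / 6385 = 0.544

0.544


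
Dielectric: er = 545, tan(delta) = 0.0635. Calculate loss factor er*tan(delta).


Loss = 545 * 0.0635 = 34.608

34.608


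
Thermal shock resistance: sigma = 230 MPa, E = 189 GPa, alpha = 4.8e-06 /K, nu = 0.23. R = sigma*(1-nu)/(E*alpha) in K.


R = 230*(1-0.23)/(189*1000*4.8e-06) = 195 K

195


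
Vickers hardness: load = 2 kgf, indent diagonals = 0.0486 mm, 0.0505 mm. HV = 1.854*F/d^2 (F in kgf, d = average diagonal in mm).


d_avg = (0.0486+0.0505)/2 = 0.04955 mm
HV = 1.854*2/0.04955^2 = 1510

1510


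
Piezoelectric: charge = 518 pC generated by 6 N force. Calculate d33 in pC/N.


d33 = 518 / 6 = 86.3 pC/N

86.3


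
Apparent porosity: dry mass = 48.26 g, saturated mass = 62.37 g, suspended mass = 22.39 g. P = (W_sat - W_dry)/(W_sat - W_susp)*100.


P = (62.37 - 48.26) / (62.37 - 22.39) * 100 = 14.11 / 39.98 * 100 = 35.3%

35.3


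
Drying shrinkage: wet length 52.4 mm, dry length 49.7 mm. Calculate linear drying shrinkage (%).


DS = (52.4 - 49.7) / 52.4 * 100 = 5.15%

5.15


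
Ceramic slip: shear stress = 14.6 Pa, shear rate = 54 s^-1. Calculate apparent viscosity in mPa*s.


eta = tau/gamma * 1000 = 14.6/54 * 1000 = 270.4 mPa*s

270.4


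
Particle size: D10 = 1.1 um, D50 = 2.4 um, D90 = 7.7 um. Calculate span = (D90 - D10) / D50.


Span = (7.7 - 1.1) / 2.4 = 6.6 / 2.4 = 2.75

2.75


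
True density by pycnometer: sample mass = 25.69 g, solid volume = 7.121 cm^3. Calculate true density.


TD = 25.69 / 7.121 = 3.608 g/cm^3

3.608


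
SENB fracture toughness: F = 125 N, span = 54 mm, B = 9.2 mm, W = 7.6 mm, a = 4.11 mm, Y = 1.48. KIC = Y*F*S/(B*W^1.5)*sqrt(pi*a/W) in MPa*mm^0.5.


KIC = 1.48*125*54/(9.2*7.6^1.5)*sqrt(pi*4.11/7.6) = 67.55

67.55


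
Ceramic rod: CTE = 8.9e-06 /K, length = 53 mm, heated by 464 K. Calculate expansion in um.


dL = 8.9e-06 * 53 * 464 * 1000 = 218.869 um

218.869


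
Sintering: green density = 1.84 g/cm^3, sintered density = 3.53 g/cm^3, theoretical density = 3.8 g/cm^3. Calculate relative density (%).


Relative = 3.53 / 3.8 * 100 = 92.9%

92.9


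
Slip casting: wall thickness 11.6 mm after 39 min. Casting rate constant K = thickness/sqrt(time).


K = 11.6 / sqrt(39) = 11.6 / 6.245 = 1.857 mm/min^0.5

1.857


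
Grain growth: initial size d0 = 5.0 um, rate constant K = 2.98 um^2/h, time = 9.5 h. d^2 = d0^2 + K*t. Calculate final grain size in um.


d^2 = 5.0^2 + 2.98*9.5 = 53.31
d = sqrt(53.31) = 7.3 um

7.3


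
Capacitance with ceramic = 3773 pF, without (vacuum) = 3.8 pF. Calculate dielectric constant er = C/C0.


er = 3773 / 3.8 = 992.89

992.89


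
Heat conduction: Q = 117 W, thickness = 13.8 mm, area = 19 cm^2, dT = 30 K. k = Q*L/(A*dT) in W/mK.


k = 117*13.8/1000/(19/10000*30) = 28.33 W/mK

28.33


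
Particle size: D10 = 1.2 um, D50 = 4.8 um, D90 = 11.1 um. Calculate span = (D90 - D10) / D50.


Span = (11.1 - 1.2) / 4.8 = 9.9 / 4.8 = 2.063

2.063


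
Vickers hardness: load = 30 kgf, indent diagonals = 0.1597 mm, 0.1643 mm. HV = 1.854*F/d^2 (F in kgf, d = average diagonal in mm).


d_avg = (0.1597+0.1643)/2 = 0.162 mm
HV = 1.854*30/0.162^2 = 2119

2119


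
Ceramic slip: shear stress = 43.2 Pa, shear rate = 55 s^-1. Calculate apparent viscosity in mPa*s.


eta = tau/gamma * 1000 = 43.2/55 * 1000 = 785.5 mPa*s

785.5


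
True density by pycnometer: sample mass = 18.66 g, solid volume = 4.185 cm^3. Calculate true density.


TD = 18.66 / 4.185 = 4.459 g/cm^3

4.459


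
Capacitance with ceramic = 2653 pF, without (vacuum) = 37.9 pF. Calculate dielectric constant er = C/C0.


er = 2653 / 37.9 = 70.0

70.0


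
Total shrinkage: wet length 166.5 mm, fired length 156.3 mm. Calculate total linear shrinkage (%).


TS = (166.5 - 156.3) / 166.5 * 100 = 6.13%

6.13


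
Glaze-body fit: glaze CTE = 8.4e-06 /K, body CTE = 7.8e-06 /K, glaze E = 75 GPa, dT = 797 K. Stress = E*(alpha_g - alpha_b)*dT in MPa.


Stress = 75*1000*(8.4e-06 - 7.8e-06)*797 = 35.9 MPa

35.9


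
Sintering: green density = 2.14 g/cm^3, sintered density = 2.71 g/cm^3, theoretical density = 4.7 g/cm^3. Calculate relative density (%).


Relative = 2.71 / 4.7 * 100 = 57.7%

57.7


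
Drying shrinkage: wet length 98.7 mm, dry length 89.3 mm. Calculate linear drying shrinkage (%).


DS = (98.7 - 89.3) / 98.7 * 100 = 9.52%

9.52


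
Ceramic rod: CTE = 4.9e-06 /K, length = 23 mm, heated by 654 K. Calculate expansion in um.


dL = 4.9e-06 * 23 * 654 * 1000 = 73.706 um

73.706


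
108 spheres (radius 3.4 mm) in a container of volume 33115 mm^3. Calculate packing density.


V_sphere = 4/3*pi*3.4^3 = 164.6362 mm^3
Total V = 108*164.6362 = 17780.7096 mm^3
PD = 17780.7096 / 33115 = 0.537

0.537


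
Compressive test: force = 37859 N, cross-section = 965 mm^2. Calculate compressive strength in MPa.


CS = 37859 / 965 = 39.2 MPa

39.2


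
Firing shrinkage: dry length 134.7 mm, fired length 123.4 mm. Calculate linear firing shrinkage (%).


FS = (134.7 - 123.4) / 134.7 * 100 = 8.39%

8.39


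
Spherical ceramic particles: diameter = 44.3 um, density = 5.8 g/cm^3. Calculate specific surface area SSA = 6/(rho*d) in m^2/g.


SSA = 6 / (5.8 * 44.3) = 0.023 m^2/g

0.023


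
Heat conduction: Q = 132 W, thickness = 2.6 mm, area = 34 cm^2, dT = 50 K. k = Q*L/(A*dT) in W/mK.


k = 132*2.6/1000/(34/10000*50) = 2.02 W/mK

2.02


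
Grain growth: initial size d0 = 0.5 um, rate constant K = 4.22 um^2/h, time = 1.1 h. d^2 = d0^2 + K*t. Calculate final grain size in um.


d^2 = 0.5^2 + 4.22*1.1 = 4.892
d = sqrt(4.892) = 2.21 um

2.21


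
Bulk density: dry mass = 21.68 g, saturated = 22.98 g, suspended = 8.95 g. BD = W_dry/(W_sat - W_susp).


BD = 21.68 / (22.98 - 8.95) = 21.68 / 14.03 = 1.545 g/cm^3

1.545


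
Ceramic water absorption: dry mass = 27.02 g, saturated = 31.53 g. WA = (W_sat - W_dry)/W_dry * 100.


WA = (31.53 - 27.02) / 27.02 * 100 = 16.69%

16.69


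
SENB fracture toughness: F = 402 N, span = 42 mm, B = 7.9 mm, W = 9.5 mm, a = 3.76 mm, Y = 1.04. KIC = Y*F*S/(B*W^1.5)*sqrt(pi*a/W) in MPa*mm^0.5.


KIC = 1.04*402*42/(7.9*9.5^1.5)*sqrt(pi*3.76/9.5) = 84.65

84.65


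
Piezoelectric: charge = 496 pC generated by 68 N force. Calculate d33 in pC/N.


d33 = 496 / 68 = 7.3 pC/N

7.3


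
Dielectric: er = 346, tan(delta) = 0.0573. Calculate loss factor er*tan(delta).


Loss = 346 * 0.0573 = 19.826

19.826


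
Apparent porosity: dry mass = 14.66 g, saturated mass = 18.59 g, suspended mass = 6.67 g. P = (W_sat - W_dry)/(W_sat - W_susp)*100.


P = (18.59 - 14.66) / (18.59 - 6.67) * 100 = 3.93 / 11.92 * 100 = 33.0%

33.0


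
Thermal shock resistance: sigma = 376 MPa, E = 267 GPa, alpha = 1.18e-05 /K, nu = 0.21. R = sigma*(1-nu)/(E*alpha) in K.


R = 376*(1-0.21)/(267*1000*1.18e-05) = 94 K

94


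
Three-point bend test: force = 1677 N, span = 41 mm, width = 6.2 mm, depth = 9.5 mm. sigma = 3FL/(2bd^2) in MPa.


sigma = 3*1677*41/(2*6.2*9.5^2) = 184.3 MPa

184.3


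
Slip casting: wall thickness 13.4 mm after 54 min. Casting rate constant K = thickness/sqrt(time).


K = 13.4 / sqrt(54) = 13.4 / 7.3485 = 1.824 mm/min^0.5

1.824


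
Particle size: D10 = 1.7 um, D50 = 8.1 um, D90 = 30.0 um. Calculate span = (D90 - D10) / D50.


Span = (30.0 - 1.7) / 8.1 = 28.3 / 8.1 = 3.494

3.494


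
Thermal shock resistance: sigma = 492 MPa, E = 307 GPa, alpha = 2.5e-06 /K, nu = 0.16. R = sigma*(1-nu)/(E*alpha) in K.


R = 492*(1-0.16)/(307*1000*2.5e-06) = 538 K

538


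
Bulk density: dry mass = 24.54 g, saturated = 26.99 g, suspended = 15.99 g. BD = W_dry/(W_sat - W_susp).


BD = 24.54 / (26.99 - 15.99) = 24.54 / 11.0 = 2.231 g/cm^3

2.231


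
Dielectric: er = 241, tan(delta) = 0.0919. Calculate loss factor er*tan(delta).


Loss = 241 * 0.0919 = 22.148

22.148


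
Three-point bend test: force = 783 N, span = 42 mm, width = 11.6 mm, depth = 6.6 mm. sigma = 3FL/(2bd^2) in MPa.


sigma = 3*783*42/(2*11.6*6.6^2) = 97.6 MPa

97.6


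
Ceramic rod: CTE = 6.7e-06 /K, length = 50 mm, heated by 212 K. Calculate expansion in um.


dL = 6.7e-06 * 50 * 212 * 1000 = 71.02 um

71.02


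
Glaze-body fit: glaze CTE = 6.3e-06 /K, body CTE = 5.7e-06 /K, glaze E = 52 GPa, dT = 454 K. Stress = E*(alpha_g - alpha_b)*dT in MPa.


Stress = 52*1000*(6.3e-06 - 5.7e-06)*454 = 14.2 MPa

14.2


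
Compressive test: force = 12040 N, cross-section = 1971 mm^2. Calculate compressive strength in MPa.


CS = 12040 / 1971 = 6.1 MPa

6.1


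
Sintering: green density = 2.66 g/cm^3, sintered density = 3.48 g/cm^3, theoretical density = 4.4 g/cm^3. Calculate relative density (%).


Relative = 3.48 / 4.4 * 100 = 79.1%

79.1


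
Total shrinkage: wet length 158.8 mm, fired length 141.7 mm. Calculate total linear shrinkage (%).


TS = (158.8 - 141.7) / 158.8 * 100 = 10.77%

10.77


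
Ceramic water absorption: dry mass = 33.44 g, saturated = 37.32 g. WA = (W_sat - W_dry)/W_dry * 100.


WA = (37.32 - 33.44) / 33.44 * 100 = 11.6%

11.6


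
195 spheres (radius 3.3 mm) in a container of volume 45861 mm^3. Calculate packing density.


V_sphere = 4/3*pi*3.3^3 = 150.5326 mm^3
Total V = 195*150.5326 = 29353.857 mm^3
PD = 29353.857 / 45861 = 0.64

0.64


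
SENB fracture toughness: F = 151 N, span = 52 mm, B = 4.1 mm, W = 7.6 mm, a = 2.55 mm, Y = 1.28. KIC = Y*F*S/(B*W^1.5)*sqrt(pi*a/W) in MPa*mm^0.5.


KIC = 1.28*151*52/(4.1*7.6^1.5)*sqrt(pi*2.55/7.6) = 120.12

120.12


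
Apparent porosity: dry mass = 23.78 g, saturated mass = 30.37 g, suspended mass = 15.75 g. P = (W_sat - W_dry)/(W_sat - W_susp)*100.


P = (30.37 - 23.78) / (30.37 - 15.75) * 100 = 6.59 / 14.62 * 100 = 45.1%

45.1


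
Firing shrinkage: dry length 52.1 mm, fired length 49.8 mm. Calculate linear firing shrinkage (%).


FS = (52.1 - 49.8) / 52.1 * 100 = 4.41%

4.41


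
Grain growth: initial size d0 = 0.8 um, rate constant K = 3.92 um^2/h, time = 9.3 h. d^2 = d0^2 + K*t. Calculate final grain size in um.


d^2 = 0.8^2 + 3.92*9.3 = 37.096
d = sqrt(37.096) = 6.09 um

6.09


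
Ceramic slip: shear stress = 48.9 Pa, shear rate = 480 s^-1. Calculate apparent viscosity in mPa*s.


eta = tau/gamma * 1000 = 48.9/480 * 1000 = 101.9 mPa*s

101.9


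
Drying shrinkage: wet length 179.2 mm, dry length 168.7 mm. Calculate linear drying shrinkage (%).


DS = (179.2 - 168.7) / 179.2 * 100 = 5.86%

5.86


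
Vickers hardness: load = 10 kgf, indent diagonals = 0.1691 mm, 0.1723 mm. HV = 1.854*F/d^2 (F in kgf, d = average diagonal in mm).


d_avg = (0.1691+0.1723)/2 = 0.1707 mm
HV = 1.854*10/0.1707^2 = 636

636


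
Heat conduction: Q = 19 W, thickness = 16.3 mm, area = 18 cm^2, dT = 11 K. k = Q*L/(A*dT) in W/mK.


k = 19*16.3/1000/(18/10000*11) = 15.64 W/mK

15.64


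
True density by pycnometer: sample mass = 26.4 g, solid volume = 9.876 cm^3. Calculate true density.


TD = 26.4 / 9.876 = 2.673 g/cm^3

2.673


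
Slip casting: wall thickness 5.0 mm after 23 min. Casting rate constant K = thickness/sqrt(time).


K = 5.0 / sqrt(23) = 5.0 / 4.7958 = 1.043 mm/min^0.5

1.043


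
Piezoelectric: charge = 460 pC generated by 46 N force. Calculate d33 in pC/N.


d33 = 460 / 46 = 10.0 pC/N

10.0


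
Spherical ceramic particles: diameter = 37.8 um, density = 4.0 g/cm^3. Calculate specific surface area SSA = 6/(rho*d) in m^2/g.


SSA = 6 / (4.0 * 37.8) = 0.04 m^2/g

0.04


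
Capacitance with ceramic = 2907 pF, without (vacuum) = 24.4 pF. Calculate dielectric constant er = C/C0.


er = 2907 / 24.4 = 119.14

119.14


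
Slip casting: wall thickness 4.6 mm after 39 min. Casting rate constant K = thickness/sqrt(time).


K = 4.6 / sqrt(39) = 4.6 / 6.245 = 0.737 mm/min^0.5

0.737


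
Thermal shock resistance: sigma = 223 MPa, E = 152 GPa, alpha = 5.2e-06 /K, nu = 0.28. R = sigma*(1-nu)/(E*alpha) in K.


R = 223*(1-0.28)/(152*1000*5.2e-06) = 203 K

203


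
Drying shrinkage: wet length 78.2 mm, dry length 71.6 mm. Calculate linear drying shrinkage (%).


DS = (78.2 - 71.6) / 78.2 * 100 = 8.44%

8.44


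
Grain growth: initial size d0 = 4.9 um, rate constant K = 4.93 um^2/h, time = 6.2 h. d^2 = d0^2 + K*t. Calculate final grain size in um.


d^2 = 4.9^2 + 4.93*6.2 = 54.576
d = sqrt(54.576) = 7.39 um

7.39


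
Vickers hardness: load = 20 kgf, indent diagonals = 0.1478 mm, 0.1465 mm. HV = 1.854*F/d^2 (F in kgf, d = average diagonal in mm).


d_avg = (0.1478+0.1465)/2 = 0.14715 mm
HV = 1.854*20/0.14715^2 = 1712

1712


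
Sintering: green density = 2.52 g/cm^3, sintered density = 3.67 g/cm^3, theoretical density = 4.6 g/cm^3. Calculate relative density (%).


Relative = 3.67 / 4.6 * 100 = 79.8%

79.8


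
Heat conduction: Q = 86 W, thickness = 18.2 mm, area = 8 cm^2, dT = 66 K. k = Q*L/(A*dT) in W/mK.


k = 86*18.2/1000/(8/10000*66) = 29.64 W/mK

29.64


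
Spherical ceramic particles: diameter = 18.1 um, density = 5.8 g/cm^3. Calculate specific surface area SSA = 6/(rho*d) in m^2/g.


SSA = 6 / (5.8 * 18.1) = 0.057 m^2/g

0.057


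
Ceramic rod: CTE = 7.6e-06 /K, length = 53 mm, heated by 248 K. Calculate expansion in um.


dL = 7.6e-06 * 53 * 248 * 1000 = 99.894 um

99.894


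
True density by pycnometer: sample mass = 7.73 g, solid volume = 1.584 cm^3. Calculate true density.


TD = 7.73 / 1.584 = 4.88 g/cm^3

4.88


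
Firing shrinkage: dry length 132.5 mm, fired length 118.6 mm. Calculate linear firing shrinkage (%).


FS = (132.5 - 118.6) / 132.5 * 100 = 10.49%

10.49


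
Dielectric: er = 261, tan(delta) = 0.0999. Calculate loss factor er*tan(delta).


Loss = 261 * 0.0999 = 26.074

26.074


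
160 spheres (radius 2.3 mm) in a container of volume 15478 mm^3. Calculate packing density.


V_sphere = 4/3*pi*2.3^3 = 50.965 mm^3
Total V = 160*50.965 = 8154.4 mm^3
PD = 8154.4 / 15478 = 0.527

0.527


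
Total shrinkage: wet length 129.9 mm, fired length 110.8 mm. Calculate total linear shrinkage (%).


TS = (129.9 - 110.8) / 129.9 * 100 = 14.7%

14.7


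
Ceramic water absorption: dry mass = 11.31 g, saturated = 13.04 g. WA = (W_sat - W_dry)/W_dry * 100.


WA = (13.04 - 11.31) / 11.31 * 100 = 15.3%

15.3


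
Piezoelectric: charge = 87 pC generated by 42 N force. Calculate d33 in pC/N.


d33 = 87 / 42 = 2.1 pC/N

2.1


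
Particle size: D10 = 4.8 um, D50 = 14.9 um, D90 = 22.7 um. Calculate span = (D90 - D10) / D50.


Span = (22.7 - 4.8) / 14.9 = 17.9 / 14.9 = 1.201

1.201


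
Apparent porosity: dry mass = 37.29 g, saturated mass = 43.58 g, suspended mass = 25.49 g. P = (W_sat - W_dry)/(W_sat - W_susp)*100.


P = (43.58 - 37.29) / (43.58 - 25.49) * 100 = 6.29 / 18.09 * 100 = 34.8%

34.8


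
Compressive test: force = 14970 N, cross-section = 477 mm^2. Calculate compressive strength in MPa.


CS = 14970 / 477 = 31.4 MPa

31.4


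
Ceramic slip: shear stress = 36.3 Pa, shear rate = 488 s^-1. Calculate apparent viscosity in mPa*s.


eta = tau/gamma * 1000 = 36.3/488 * 1000 = 74.4 mPa*s

74.4


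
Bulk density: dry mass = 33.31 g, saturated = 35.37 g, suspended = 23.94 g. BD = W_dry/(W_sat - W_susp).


BD = 33.31 / (35.37 - 23.94) = 33.31 / 11.43 = 2.914 g/cm^3

2.914


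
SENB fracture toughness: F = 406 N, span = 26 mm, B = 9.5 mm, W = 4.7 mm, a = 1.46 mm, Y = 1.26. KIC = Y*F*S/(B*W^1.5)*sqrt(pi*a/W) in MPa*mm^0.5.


KIC = 1.26*406*26/(9.5*4.7^1.5)*sqrt(pi*1.46/4.7) = 135.74

135.74


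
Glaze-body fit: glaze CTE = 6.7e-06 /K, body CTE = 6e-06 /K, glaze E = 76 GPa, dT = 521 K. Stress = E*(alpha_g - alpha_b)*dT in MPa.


Stress = 76*1000*(6.7e-06 - 6e-06)*521 = 27.7 MPa

27.7


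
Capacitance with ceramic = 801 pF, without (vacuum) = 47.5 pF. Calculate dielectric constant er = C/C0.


er = 801 / 47.5 = 16.86

16.86
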